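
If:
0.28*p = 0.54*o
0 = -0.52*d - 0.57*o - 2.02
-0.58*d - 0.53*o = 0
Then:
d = 19.47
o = -21.30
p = -41.08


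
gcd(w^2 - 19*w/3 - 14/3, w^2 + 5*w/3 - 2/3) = 1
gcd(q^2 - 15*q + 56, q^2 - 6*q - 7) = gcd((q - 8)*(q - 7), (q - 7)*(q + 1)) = q - 7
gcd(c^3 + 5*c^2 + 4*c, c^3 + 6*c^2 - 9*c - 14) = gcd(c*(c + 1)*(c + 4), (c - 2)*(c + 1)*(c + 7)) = c + 1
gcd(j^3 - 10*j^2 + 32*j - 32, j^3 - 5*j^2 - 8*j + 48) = j^2 - 8*j + 16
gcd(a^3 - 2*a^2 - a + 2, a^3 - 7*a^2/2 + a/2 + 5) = a^2 - a - 2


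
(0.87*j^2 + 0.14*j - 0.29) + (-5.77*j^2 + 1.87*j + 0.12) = -4.9*j^2 + 2.01*j - 0.17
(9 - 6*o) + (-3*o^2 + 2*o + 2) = -3*o^2 - 4*o + 11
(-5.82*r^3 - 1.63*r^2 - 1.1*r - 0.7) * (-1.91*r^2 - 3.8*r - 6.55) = 11.1162*r^5 + 25.2293*r^4 + 46.416*r^3 + 16.1935*r^2 + 9.865*r + 4.585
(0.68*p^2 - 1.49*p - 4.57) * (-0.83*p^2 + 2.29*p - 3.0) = -0.5644*p^4 + 2.7939*p^3 - 1.659*p^2 - 5.9953*p + 13.71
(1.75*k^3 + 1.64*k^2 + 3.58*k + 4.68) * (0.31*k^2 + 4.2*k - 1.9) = 0.5425*k^5 + 7.8584*k^4 + 4.6728*k^3 + 13.3708*k^2 + 12.854*k - 8.892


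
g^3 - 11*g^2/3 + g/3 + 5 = (g - 3)*(g - 5/3)*(g + 1)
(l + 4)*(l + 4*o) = l^2 + 4*l*o + 4*l + 16*o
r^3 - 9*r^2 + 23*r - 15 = (r - 5)*(r - 3)*(r - 1)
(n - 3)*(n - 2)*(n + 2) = n^3 - 3*n^2 - 4*n + 12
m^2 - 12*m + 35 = (m - 7)*(m - 5)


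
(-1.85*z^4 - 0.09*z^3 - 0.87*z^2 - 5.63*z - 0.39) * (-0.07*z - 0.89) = 0.1295*z^5 + 1.6528*z^4 + 0.141*z^3 + 1.1684*z^2 + 5.038*z + 0.3471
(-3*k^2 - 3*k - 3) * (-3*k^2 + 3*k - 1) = 9*k^4 + 3*k^2 - 6*k + 3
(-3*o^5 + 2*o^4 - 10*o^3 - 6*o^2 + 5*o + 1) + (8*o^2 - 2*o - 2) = -3*o^5 + 2*o^4 - 10*o^3 + 2*o^2 + 3*o - 1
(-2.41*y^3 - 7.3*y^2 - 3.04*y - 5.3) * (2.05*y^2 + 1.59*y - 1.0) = -4.9405*y^5 - 18.7969*y^4 - 15.429*y^3 - 8.3986*y^2 - 5.387*y + 5.3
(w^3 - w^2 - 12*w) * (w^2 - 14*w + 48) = w^5 - 15*w^4 + 50*w^3 + 120*w^2 - 576*w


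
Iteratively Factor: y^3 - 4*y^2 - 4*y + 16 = (y + 2)*(y^2 - 6*y + 8) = (y - 2)*(y + 2)*(y - 4)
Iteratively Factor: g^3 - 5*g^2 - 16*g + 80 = (g - 5)*(g^2 - 16) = (g - 5)*(g - 4)*(g + 4)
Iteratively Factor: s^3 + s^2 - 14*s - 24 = (s + 2)*(s^2 - s - 12) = (s - 4)*(s + 2)*(s + 3)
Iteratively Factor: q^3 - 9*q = (q)*(q^2 - 9) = q*(q + 3)*(q - 3)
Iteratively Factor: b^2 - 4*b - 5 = (b + 1)*(b - 5)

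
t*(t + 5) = t^2 + 5*t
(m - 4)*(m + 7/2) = m^2 - m/2 - 14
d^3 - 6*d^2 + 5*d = d*(d - 5)*(d - 1)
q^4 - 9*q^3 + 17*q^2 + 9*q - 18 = (q - 6)*(q - 3)*(q - 1)*(q + 1)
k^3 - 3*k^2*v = k^2*(k - 3*v)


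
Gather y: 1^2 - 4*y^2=1 - 4*y^2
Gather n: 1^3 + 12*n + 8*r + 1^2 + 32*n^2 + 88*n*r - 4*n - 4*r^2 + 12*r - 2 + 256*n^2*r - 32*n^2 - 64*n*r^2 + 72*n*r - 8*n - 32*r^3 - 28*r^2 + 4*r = 256*n^2*r + n*(-64*r^2 + 160*r) - 32*r^3 - 32*r^2 + 24*r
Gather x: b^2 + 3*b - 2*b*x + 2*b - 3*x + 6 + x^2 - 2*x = b^2 + 5*b + x^2 + x*(-2*b - 5) + 6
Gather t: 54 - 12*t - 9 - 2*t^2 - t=-2*t^2 - 13*t + 45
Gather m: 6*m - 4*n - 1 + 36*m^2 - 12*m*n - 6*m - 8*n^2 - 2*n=36*m^2 - 12*m*n - 8*n^2 - 6*n - 1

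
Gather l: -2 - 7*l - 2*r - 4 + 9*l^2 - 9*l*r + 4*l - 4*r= 9*l^2 + l*(-9*r - 3) - 6*r - 6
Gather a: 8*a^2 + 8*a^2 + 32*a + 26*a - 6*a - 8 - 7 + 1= 16*a^2 + 52*a - 14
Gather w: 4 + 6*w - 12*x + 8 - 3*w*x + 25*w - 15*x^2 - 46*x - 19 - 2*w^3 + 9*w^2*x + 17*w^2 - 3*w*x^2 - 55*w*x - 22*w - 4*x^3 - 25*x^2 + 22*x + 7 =-2*w^3 + w^2*(9*x + 17) + w*(-3*x^2 - 58*x + 9) - 4*x^3 - 40*x^2 - 36*x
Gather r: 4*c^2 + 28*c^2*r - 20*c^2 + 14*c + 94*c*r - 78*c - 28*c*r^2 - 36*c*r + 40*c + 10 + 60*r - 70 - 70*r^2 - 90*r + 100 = -16*c^2 - 24*c + r^2*(-28*c - 70) + r*(28*c^2 + 58*c - 30) + 40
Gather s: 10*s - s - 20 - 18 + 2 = 9*s - 36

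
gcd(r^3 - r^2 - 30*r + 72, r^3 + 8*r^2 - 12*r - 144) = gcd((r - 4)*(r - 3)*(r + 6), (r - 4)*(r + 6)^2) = r^2 + 2*r - 24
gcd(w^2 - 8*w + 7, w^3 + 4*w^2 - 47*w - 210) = w - 7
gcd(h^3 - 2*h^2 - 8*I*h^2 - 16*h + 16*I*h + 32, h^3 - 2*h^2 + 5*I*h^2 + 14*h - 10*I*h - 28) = h - 2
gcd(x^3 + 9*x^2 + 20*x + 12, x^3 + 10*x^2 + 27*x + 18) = x^2 + 7*x + 6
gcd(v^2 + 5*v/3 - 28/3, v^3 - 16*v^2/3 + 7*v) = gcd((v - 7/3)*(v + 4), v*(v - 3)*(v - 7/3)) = v - 7/3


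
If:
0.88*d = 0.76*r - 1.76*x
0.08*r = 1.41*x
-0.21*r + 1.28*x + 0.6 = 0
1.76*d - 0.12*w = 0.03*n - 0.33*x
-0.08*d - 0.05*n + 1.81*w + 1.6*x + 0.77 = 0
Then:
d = 3.28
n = 177.34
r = 4.37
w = 4.40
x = 0.25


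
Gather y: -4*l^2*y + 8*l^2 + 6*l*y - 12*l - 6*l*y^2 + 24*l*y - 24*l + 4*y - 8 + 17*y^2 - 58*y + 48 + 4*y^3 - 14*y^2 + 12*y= 8*l^2 - 36*l + 4*y^3 + y^2*(3 - 6*l) + y*(-4*l^2 + 30*l - 42) + 40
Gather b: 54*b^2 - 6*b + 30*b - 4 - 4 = 54*b^2 + 24*b - 8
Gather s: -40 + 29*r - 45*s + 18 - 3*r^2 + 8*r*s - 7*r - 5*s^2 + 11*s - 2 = -3*r^2 + 22*r - 5*s^2 + s*(8*r - 34) - 24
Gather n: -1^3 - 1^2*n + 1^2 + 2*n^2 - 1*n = 2*n^2 - 2*n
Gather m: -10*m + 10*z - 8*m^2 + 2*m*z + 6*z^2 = -8*m^2 + m*(2*z - 10) + 6*z^2 + 10*z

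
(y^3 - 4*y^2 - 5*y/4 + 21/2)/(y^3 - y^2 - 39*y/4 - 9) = (2*y^2 - 11*y + 14)/(2*y^2 - 5*y - 12)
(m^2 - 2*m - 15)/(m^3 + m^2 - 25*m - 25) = (m + 3)/(m^2 + 6*m + 5)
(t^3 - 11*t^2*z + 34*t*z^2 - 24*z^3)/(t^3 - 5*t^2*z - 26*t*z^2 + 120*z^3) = (t - z)/(t + 5*z)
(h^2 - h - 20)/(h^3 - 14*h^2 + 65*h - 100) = (h + 4)/(h^2 - 9*h + 20)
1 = 1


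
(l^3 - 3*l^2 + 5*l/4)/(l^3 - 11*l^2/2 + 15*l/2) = (l - 1/2)/(l - 3)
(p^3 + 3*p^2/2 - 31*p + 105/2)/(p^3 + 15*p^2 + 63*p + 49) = (2*p^2 - 11*p + 15)/(2*(p^2 + 8*p + 7))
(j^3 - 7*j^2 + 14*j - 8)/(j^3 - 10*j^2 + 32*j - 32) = (j - 1)/(j - 4)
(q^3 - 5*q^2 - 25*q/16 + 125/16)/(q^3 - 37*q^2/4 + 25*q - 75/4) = (q + 5/4)/(q - 3)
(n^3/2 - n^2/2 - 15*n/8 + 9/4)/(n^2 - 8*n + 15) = (4*n^3 - 4*n^2 - 15*n + 18)/(8*(n^2 - 8*n + 15))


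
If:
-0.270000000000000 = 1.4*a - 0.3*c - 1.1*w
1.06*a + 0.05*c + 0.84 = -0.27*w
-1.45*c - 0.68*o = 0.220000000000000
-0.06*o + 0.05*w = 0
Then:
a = -0.64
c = 0.08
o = -0.50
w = -0.60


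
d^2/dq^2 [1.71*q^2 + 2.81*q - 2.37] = 3.42000000000000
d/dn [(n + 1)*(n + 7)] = 2*n + 8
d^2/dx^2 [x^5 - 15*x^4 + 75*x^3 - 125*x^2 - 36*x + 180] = 20*x^3 - 180*x^2 + 450*x - 250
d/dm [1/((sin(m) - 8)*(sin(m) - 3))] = (11 - 2*sin(m))*cos(m)/((sin(m) - 8)^2*(sin(m) - 3)^2)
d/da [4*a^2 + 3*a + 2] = 8*a + 3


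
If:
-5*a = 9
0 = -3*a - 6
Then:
No Solution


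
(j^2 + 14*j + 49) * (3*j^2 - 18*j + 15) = 3*j^4 + 24*j^3 - 90*j^2 - 672*j + 735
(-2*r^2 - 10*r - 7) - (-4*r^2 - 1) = 2*r^2 - 10*r - 6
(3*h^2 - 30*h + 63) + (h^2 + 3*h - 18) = 4*h^2 - 27*h + 45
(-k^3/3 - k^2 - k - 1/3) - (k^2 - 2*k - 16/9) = -k^3/3 - 2*k^2 + k + 13/9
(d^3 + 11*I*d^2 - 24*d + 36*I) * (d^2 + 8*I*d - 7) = d^5 + 19*I*d^4 - 119*d^3 - 233*I*d^2 - 120*d - 252*I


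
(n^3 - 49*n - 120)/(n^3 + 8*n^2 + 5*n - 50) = (n^2 - 5*n - 24)/(n^2 + 3*n - 10)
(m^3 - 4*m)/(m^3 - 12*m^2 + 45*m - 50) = m*(m + 2)/(m^2 - 10*m + 25)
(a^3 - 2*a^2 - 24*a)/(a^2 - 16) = a*(a - 6)/(a - 4)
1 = 1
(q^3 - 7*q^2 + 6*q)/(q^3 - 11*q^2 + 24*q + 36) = q*(q - 1)/(q^2 - 5*q - 6)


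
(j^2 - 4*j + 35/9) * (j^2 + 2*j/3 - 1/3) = j^4 - 10*j^3/3 + 8*j^2/9 + 106*j/27 - 35/27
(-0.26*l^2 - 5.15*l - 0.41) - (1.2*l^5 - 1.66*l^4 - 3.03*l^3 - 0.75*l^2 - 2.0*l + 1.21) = -1.2*l^5 + 1.66*l^4 + 3.03*l^3 + 0.49*l^2 - 3.15*l - 1.62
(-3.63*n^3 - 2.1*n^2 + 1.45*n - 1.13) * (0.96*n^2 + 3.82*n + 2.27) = -3.4848*n^5 - 15.8826*n^4 - 14.8701*n^3 - 0.3128*n^2 - 1.0251*n - 2.5651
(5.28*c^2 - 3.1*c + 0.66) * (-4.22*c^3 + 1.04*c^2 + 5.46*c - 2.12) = -22.2816*c^5 + 18.5732*c^4 + 22.8196*c^3 - 27.4332*c^2 + 10.1756*c - 1.3992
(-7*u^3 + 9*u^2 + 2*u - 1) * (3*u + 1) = -21*u^4 + 20*u^3 + 15*u^2 - u - 1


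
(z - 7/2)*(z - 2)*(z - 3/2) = z^3 - 7*z^2 + 61*z/4 - 21/2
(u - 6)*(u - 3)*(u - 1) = u^3 - 10*u^2 + 27*u - 18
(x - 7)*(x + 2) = x^2 - 5*x - 14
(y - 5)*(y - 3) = y^2 - 8*y + 15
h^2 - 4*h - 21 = (h - 7)*(h + 3)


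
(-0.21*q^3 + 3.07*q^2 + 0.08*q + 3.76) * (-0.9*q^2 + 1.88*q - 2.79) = 0.189*q^5 - 3.1578*q^4 + 6.2855*q^3 - 11.7989*q^2 + 6.8456*q - 10.4904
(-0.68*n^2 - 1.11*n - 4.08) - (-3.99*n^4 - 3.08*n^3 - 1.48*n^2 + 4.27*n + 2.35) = 3.99*n^4 + 3.08*n^3 + 0.8*n^2 - 5.38*n - 6.43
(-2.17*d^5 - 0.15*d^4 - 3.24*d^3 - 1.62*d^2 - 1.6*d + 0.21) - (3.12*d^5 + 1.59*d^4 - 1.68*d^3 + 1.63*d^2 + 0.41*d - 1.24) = -5.29*d^5 - 1.74*d^4 - 1.56*d^3 - 3.25*d^2 - 2.01*d + 1.45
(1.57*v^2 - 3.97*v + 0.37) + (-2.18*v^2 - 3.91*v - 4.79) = -0.61*v^2 - 7.88*v - 4.42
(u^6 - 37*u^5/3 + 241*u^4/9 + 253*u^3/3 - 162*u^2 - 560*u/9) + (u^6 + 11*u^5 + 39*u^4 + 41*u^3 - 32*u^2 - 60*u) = 2*u^6 - 4*u^5/3 + 592*u^4/9 + 376*u^3/3 - 194*u^2 - 1100*u/9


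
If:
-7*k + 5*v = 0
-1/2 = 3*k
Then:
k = -1/6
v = -7/30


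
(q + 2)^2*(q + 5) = q^3 + 9*q^2 + 24*q + 20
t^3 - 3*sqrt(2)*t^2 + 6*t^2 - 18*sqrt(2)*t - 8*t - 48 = (t + 6)*(t - 4*sqrt(2))*(t + sqrt(2))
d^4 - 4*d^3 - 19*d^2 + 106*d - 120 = (d - 4)*(d - 3)*(d - 2)*(d + 5)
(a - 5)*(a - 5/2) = a^2 - 15*a/2 + 25/2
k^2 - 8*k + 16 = (k - 4)^2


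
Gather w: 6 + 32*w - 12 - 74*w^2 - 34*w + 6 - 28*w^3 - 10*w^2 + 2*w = -28*w^3 - 84*w^2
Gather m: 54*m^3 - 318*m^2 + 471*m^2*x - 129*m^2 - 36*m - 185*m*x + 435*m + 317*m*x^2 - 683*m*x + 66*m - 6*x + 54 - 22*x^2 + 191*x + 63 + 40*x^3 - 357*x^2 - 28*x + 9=54*m^3 + m^2*(471*x - 447) + m*(317*x^2 - 868*x + 465) + 40*x^3 - 379*x^2 + 157*x + 126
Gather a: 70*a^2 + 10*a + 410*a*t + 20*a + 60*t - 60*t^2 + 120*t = 70*a^2 + a*(410*t + 30) - 60*t^2 + 180*t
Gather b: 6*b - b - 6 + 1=5*b - 5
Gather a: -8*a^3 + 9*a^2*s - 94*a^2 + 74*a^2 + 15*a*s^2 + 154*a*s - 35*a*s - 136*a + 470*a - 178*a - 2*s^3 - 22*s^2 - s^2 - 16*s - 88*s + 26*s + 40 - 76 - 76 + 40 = -8*a^3 + a^2*(9*s - 20) + a*(15*s^2 + 119*s + 156) - 2*s^3 - 23*s^2 - 78*s - 72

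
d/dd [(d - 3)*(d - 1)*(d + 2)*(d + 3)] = 4*d^3 + 3*d^2 - 22*d - 9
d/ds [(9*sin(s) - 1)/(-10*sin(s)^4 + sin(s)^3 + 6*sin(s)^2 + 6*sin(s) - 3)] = (270*sin(s)^4 - 58*sin(s)^3 - 51*sin(s)^2 + 12*sin(s) - 21)*cos(s)/((sin(s) - 1)^2*(10*sin(s)^3 + 9*sin(s)^2 + 3*sin(s) - 3)^2)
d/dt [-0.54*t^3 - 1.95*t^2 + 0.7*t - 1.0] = -1.62*t^2 - 3.9*t + 0.7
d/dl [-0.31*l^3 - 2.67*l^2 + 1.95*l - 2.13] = -0.93*l^2 - 5.34*l + 1.95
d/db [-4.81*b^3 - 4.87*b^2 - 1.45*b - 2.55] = -14.43*b^2 - 9.74*b - 1.45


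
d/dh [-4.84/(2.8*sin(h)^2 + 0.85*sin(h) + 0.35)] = (27.104*sin(h) + 4.114)*cos(h)/(2.8*sin(h)^2 + 0.85*sin(h) + 0.35)^2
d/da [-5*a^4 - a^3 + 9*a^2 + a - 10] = -20*a^3 - 3*a^2 + 18*a + 1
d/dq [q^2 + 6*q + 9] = 2*q + 6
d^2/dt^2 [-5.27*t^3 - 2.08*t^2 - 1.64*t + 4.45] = -31.62*t - 4.16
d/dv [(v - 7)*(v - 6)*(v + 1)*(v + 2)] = 4*v^3 - 30*v^2 + 10*v + 100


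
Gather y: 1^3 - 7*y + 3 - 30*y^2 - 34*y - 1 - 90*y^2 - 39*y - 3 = -120*y^2 - 80*y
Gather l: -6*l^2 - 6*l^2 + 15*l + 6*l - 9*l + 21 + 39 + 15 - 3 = -12*l^2 + 12*l + 72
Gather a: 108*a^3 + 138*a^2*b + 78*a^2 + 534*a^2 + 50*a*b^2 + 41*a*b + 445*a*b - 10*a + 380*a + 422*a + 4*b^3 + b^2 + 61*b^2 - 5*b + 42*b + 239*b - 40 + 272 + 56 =108*a^3 + a^2*(138*b + 612) + a*(50*b^2 + 486*b + 792) + 4*b^3 + 62*b^2 + 276*b + 288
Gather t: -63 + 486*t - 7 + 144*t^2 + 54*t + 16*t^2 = 160*t^2 + 540*t - 70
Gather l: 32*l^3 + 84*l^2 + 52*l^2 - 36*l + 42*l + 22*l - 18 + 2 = 32*l^3 + 136*l^2 + 28*l - 16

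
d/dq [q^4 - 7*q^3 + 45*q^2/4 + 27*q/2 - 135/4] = 4*q^3 - 21*q^2 + 45*q/2 + 27/2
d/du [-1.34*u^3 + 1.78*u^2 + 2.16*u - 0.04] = -4.02*u^2 + 3.56*u + 2.16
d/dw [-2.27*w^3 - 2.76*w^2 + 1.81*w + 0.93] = -6.81*w^2 - 5.52*w + 1.81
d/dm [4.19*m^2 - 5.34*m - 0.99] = 8.38*m - 5.34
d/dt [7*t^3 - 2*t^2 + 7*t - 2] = 21*t^2 - 4*t + 7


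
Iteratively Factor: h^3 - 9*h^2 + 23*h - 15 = (h - 3)*(h^2 - 6*h + 5) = (h - 3)*(h - 1)*(h - 5)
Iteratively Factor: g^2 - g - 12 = (g + 3)*(g - 4)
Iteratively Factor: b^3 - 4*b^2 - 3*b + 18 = (b - 3)*(b^2 - b - 6) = (b - 3)*(b + 2)*(b - 3)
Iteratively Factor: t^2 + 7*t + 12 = (t + 4)*(t + 3)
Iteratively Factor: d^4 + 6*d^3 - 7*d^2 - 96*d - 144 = (d - 4)*(d^3 + 10*d^2 + 33*d + 36) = (d - 4)*(d + 3)*(d^2 + 7*d + 12) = (d - 4)*(d + 3)*(d + 4)*(d + 3)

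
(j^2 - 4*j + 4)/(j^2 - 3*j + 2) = (j - 2)/(j - 1)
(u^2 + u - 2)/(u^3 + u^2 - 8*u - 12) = (u - 1)/(u^2 - u - 6)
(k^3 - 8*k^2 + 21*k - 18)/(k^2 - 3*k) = k - 5 + 6/k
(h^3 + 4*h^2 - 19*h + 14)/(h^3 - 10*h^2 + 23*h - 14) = (h + 7)/(h - 7)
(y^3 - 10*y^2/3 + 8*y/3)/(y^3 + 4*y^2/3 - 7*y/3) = (3*y^2 - 10*y + 8)/(3*y^2 + 4*y - 7)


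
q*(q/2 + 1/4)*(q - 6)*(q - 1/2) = q^4/2 - 3*q^3 - q^2/8 + 3*q/4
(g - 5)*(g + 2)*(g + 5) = g^3 + 2*g^2 - 25*g - 50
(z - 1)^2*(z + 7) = z^3 + 5*z^2 - 13*z + 7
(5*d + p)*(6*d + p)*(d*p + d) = 30*d^3*p + 30*d^3 + 11*d^2*p^2 + 11*d^2*p + d*p^3 + d*p^2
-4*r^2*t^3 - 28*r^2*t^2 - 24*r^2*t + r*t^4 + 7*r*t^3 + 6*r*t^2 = t*(-4*r + t)*(t + 6)*(r*t + r)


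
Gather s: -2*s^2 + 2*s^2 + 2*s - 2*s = 0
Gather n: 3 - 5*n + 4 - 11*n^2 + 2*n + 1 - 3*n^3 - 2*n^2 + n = -3*n^3 - 13*n^2 - 2*n + 8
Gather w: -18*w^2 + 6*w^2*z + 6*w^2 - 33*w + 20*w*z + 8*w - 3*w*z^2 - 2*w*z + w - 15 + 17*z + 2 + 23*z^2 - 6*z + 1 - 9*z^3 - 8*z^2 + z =w^2*(6*z - 12) + w*(-3*z^2 + 18*z - 24) - 9*z^3 + 15*z^2 + 12*z - 12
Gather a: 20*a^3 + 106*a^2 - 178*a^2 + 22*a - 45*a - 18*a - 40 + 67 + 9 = 20*a^3 - 72*a^2 - 41*a + 36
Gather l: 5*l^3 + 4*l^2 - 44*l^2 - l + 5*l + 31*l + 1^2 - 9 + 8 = 5*l^3 - 40*l^2 + 35*l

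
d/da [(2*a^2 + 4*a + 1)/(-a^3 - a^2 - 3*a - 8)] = (2*a^4 + 8*a^3 + a^2 - 30*a - 29)/(a^6 + 2*a^5 + 7*a^4 + 22*a^3 + 25*a^2 + 48*a + 64)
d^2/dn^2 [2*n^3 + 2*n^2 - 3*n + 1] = 12*n + 4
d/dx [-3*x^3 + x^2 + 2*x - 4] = -9*x^2 + 2*x + 2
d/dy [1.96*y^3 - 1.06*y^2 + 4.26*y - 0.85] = 5.88*y^2 - 2.12*y + 4.26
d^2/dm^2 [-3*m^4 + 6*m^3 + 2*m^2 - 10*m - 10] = -36*m^2 + 36*m + 4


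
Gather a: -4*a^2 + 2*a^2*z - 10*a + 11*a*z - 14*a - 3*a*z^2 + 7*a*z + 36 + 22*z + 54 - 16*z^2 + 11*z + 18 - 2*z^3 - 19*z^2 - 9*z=a^2*(2*z - 4) + a*(-3*z^2 + 18*z - 24) - 2*z^3 - 35*z^2 + 24*z + 108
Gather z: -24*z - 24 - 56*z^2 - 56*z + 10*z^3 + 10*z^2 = 10*z^3 - 46*z^2 - 80*z - 24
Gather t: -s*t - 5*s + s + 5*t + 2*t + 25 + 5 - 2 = -4*s + t*(7 - s) + 28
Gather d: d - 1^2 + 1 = d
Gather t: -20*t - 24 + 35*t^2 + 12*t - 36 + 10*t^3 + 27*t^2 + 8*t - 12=10*t^3 + 62*t^2 - 72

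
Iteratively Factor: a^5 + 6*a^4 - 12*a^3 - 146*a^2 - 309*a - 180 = (a + 1)*(a^4 + 5*a^3 - 17*a^2 - 129*a - 180) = (a + 1)*(a + 4)*(a^3 + a^2 - 21*a - 45) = (a + 1)*(a + 3)*(a + 4)*(a^2 - 2*a - 15) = (a + 1)*(a + 3)^2*(a + 4)*(a - 5)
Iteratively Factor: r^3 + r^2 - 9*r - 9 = (r + 1)*(r^2 - 9) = (r + 1)*(r + 3)*(r - 3)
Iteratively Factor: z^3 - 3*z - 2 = (z + 1)*(z^2 - z - 2) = (z - 2)*(z + 1)*(z + 1)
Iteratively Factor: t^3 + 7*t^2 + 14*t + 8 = (t + 1)*(t^2 + 6*t + 8) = (t + 1)*(t + 4)*(t + 2)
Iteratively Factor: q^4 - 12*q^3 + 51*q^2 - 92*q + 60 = (q - 5)*(q^3 - 7*q^2 + 16*q - 12) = (q - 5)*(q - 2)*(q^2 - 5*q + 6) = (q - 5)*(q - 3)*(q - 2)*(q - 2)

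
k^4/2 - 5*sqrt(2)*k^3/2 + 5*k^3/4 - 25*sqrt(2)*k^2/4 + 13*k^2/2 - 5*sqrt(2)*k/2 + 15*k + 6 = (k/2 + 1)*(k + 1/2)*(k - 3*sqrt(2))*(k - 2*sqrt(2))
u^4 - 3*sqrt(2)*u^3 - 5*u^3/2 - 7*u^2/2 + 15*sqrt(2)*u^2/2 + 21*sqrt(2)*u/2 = u*(u - 7/2)*(u + 1)*(u - 3*sqrt(2))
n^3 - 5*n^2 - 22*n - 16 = (n - 8)*(n + 1)*(n + 2)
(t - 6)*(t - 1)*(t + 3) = t^3 - 4*t^2 - 15*t + 18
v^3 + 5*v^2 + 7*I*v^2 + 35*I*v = v*(v + 5)*(v + 7*I)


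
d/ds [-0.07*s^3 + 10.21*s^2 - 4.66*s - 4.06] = -0.21*s^2 + 20.42*s - 4.66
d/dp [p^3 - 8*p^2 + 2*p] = 3*p^2 - 16*p + 2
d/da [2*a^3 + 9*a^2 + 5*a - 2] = 6*a^2 + 18*a + 5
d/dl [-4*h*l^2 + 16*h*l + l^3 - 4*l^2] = -8*h*l + 16*h + 3*l^2 - 8*l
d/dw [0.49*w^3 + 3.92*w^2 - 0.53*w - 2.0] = 1.47*w^2 + 7.84*w - 0.53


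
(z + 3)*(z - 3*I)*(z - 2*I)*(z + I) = z^4 + 3*z^3 - 4*I*z^3 - z^2 - 12*I*z^2 - 3*z - 6*I*z - 18*I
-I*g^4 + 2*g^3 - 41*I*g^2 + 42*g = g*(g - 6*I)*(g + 7*I)*(-I*g + 1)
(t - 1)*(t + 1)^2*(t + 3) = t^4 + 4*t^3 + 2*t^2 - 4*t - 3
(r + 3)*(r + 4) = r^2 + 7*r + 12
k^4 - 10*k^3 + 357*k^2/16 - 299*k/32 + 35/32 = (k - 7)*(k - 5/2)*(k - 1/4)^2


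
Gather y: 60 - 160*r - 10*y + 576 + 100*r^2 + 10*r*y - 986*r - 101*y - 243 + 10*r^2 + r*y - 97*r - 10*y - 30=110*r^2 - 1243*r + y*(11*r - 121) + 363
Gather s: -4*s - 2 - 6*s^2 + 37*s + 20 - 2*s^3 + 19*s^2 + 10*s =-2*s^3 + 13*s^2 + 43*s + 18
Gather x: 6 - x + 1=7 - x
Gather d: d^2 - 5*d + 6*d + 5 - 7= d^2 + d - 2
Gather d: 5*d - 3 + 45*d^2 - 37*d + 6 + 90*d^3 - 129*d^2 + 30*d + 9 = 90*d^3 - 84*d^2 - 2*d + 12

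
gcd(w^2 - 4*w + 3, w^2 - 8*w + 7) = w - 1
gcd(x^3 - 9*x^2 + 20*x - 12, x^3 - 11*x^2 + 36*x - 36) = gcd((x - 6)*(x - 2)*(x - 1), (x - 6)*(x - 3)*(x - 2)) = x^2 - 8*x + 12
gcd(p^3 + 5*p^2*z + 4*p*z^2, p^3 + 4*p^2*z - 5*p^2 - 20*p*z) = p^2 + 4*p*z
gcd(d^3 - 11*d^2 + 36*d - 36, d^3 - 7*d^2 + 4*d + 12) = d^2 - 8*d + 12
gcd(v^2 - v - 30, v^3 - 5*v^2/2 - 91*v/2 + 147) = v - 6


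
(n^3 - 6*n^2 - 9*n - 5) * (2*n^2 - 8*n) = 2*n^5 - 20*n^4 + 30*n^3 + 62*n^2 + 40*n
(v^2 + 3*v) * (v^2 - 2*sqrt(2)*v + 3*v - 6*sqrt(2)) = v^4 - 2*sqrt(2)*v^3 + 6*v^3 - 12*sqrt(2)*v^2 + 9*v^2 - 18*sqrt(2)*v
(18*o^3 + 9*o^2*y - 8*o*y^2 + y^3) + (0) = 18*o^3 + 9*o^2*y - 8*o*y^2 + y^3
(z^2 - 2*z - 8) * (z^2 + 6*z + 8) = z^4 + 4*z^3 - 12*z^2 - 64*z - 64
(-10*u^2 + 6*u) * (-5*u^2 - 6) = 50*u^4 - 30*u^3 + 60*u^2 - 36*u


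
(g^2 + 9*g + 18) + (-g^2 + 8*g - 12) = 17*g + 6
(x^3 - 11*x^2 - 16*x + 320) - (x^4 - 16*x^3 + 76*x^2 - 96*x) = -x^4 + 17*x^3 - 87*x^2 + 80*x + 320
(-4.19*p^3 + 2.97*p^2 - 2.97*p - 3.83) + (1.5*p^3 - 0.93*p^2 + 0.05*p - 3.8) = -2.69*p^3 + 2.04*p^2 - 2.92*p - 7.63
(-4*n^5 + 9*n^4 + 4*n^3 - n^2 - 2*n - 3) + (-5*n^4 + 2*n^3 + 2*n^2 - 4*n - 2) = -4*n^5 + 4*n^4 + 6*n^3 + n^2 - 6*n - 5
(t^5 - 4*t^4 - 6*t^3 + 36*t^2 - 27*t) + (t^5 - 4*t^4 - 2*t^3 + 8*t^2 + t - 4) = 2*t^5 - 8*t^4 - 8*t^3 + 44*t^2 - 26*t - 4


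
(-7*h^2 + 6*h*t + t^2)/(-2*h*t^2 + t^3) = (7*h^2 - 6*h*t - t^2)/(t^2*(2*h - t))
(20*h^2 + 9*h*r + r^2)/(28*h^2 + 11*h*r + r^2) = (5*h + r)/(7*h + r)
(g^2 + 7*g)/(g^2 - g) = (g + 7)/(g - 1)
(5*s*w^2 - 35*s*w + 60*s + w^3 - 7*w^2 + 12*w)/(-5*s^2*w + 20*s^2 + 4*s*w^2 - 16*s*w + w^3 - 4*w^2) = (3 - w)/(s - w)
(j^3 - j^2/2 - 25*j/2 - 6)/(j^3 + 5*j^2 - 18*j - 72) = (j + 1/2)/(j + 6)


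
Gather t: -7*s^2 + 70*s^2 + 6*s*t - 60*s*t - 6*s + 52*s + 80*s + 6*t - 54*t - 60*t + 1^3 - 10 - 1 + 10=63*s^2 + 126*s + t*(-54*s - 108)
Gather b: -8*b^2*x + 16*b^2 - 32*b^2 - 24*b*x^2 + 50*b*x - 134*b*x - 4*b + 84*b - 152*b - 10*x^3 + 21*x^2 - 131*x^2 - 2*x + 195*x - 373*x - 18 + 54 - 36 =b^2*(-8*x - 16) + b*(-24*x^2 - 84*x - 72) - 10*x^3 - 110*x^2 - 180*x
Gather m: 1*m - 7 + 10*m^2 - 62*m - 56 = 10*m^2 - 61*m - 63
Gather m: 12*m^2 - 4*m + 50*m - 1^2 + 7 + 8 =12*m^2 + 46*m + 14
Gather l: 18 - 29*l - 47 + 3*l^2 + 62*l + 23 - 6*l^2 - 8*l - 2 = -3*l^2 + 25*l - 8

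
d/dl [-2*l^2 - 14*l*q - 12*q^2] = -4*l - 14*q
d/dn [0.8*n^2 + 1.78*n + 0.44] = 1.6*n + 1.78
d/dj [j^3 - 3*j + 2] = 3*j^2 - 3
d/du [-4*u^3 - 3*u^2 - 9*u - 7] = -12*u^2 - 6*u - 9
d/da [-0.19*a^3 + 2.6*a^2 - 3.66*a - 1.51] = -0.57*a^2 + 5.2*a - 3.66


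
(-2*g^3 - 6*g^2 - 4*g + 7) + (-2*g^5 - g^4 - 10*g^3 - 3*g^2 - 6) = -2*g^5 - g^4 - 12*g^3 - 9*g^2 - 4*g + 1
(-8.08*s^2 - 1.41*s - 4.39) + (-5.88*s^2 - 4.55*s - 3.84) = -13.96*s^2 - 5.96*s - 8.23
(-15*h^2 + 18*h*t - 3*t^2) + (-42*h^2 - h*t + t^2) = -57*h^2 + 17*h*t - 2*t^2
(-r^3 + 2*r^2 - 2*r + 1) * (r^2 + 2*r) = -r^5 + 2*r^3 - 3*r^2 + 2*r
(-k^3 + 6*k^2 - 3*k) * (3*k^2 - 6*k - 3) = -3*k^5 + 24*k^4 - 42*k^3 + 9*k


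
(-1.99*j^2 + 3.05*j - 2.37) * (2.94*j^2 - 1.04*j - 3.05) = -5.8506*j^4 + 11.0366*j^3 - 4.0703*j^2 - 6.8377*j + 7.2285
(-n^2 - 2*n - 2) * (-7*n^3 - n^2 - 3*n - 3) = 7*n^5 + 15*n^4 + 19*n^3 + 11*n^2 + 12*n + 6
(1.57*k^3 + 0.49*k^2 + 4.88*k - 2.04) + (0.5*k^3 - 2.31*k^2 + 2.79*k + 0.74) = 2.07*k^3 - 1.82*k^2 + 7.67*k - 1.3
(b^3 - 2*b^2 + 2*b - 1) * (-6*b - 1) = -6*b^4 + 11*b^3 - 10*b^2 + 4*b + 1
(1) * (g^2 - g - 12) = g^2 - g - 12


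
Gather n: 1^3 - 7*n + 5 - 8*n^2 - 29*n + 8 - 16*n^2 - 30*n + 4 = -24*n^2 - 66*n + 18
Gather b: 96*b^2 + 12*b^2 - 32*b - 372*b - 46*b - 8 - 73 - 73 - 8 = 108*b^2 - 450*b - 162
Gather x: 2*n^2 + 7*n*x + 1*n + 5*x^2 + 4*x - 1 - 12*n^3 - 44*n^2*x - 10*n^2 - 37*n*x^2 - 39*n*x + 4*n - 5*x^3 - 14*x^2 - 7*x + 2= -12*n^3 - 8*n^2 + 5*n - 5*x^3 + x^2*(-37*n - 9) + x*(-44*n^2 - 32*n - 3) + 1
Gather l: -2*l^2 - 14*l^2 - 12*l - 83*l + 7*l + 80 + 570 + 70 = -16*l^2 - 88*l + 720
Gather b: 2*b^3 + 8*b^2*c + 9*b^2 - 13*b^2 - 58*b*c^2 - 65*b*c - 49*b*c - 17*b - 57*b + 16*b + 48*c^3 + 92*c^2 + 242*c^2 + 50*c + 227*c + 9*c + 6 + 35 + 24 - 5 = 2*b^3 + b^2*(8*c - 4) + b*(-58*c^2 - 114*c - 58) + 48*c^3 + 334*c^2 + 286*c + 60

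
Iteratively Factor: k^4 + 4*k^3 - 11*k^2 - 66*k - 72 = (k + 2)*(k^3 + 2*k^2 - 15*k - 36) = (k + 2)*(k + 3)*(k^2 - k - 12) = (k + 2)*(k + 3)^2*(k - 4)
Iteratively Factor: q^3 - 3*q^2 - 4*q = (q)*(q^2 - 3*q - 4) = q*(q + 1)*(q - 4)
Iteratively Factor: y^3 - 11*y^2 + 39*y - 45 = (y - 5)*(y^2 - 6*y + 9) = (y - 5)*(y - 3)*(y - 3)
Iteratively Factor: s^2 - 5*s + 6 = (s - 2)*(s - 3)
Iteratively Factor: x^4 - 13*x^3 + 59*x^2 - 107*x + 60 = (x - 3)*(x^3 - 10*x^2 + 29*x - 20) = (x - 4)*(x - 3)*(x^2 - 6*x + 5) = (x - 5)*(x - 4)*(x - 3)*(x - 1)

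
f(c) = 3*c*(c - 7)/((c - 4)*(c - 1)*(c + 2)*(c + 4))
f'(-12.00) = 0.01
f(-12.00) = 0.04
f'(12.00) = 0.00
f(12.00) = 0.01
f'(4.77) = 0.38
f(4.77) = -0.19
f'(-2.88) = -0.64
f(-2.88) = -3.24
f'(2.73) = -0.01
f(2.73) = 0.50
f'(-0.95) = -1.28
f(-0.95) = 0.73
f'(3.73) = 3.36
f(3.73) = 1.12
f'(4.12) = 17.30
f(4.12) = -1.91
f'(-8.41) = 0.05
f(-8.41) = 0.12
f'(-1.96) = -937.14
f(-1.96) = 36.60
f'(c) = -3*c*(c - 7)/((c - 4)*(c - 1)*(c + 2)*(c + 4)^2) - 3*c*(c - 7)/((c - 4)*(c - 1)*(c + 2)^2*(c + 4)) - 3*c*(c - 7)/((c - 4)*(c - 1)^2*(c + 2)*(c + 4)) - 3*c*(c - 7)/((c - 4)^2*(c - 1)*(c + 2)*(c + 4)) + 3*c/((c - 4)*(c - 1)*(c + 2)*(c + 4)) + 3*(c - 7)/((c - 4)*(c - 1)*(c + 2)*(c + 4)) = 6*(-c^5 + 10*c^4 + 7*c^3 - 71*c^2 + 32*c - 112)/(c^8 + 2*c^7 - 35*c^6 - 68*c^5 + 356*c^4 + 640*c^3 - 896*c^2 - 1024*c + 1024)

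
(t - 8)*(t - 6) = t^2 - 14*t + 48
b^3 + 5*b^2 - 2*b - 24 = (b - 2)*(b + 3)*(b + 4)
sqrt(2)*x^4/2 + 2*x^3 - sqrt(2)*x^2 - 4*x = x*(x - sqrt(2))*(x + 2*sqrt(2))*(sqrt(2)*x/2 + 1)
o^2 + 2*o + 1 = (o + 1)^2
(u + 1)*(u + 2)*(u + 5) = u^3 + 8*u^2 + 17*u + 10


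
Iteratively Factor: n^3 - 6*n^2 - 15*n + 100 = (n - 5)*(n^2 - n - 20) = (n - 5)*(n + 4)*(n - 5)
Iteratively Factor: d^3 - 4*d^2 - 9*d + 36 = (d - 3)*(d^2 - d - 12) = (d - 4)*(d - 3)*(d + 3)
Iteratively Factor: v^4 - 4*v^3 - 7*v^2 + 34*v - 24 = (v - 4)*(v^3 - 7*v + 6) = (v - 4)*(v + 3)*(v^2 - 3*v + 2) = (v - 4)*(v - 1)*(v + 3)*(v - 2)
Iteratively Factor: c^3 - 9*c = (c)*(c^2 - 9) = c*(c - 3)*(c + 3)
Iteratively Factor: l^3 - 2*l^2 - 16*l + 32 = (l - 4)*(l^2 + 2*l - 8) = (l - 4)*(l + 4)*(l - 2)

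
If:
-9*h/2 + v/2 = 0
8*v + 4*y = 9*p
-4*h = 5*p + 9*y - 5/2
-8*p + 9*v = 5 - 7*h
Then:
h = 585/3832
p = 505/479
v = 5265/3832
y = -180/479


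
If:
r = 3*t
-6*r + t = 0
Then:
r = 0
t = 0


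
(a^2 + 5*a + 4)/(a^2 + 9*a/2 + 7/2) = 2*(a + 4)/(2*a + 7)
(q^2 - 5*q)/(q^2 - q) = (q - 5)/(q - 1)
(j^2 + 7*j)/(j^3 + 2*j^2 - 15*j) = (j + 7)/(j^2 + 2*j - 15)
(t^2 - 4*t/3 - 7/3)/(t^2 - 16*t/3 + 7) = (t + 1)/(t - 3)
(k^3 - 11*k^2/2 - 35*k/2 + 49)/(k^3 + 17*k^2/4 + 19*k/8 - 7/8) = 4*(k^2 - 9*k + 14)/(4*k^2 + 3*k - 1)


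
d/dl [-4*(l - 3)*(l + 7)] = -8*l - 16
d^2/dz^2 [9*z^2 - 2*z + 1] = 18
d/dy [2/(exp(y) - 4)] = -2*exp(y)/(exp(y) - 4)^2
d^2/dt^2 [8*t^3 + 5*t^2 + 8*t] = 48*t + 10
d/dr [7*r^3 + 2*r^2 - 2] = r*(21*r + 4)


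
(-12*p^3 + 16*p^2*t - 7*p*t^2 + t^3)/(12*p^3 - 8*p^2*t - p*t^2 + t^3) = (-3*p + t)/(3*p + t)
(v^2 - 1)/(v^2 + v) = (v - 1)/v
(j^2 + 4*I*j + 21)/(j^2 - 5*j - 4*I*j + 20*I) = (j^2 + 4*I*j + 21)/(j^2 - 5*j - 4*I*j + 20*I)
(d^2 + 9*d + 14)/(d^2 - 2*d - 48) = (d^2 + 9*d + 14)/(d^2 - 2*d - 48)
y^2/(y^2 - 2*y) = y/(y - 2)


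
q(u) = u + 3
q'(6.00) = 1.00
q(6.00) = 9.00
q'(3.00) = 1.00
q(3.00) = 6.00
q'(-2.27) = 1.00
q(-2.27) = 0.73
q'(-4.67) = 1.00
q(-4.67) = -1.67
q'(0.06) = 1.00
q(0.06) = 3.06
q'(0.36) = 1.00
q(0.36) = 3.36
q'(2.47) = 1.00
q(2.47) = 5.47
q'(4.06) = 1.00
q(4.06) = 7.06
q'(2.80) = 1.00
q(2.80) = 5.80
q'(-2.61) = 1.00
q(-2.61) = 0.39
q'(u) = 1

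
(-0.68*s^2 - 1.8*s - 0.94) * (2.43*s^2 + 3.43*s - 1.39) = -1.6524*s^4 - 6.7064*s^3 - 7.513*s^2 - 0.7222*s + 1.3066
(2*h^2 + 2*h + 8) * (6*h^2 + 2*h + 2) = 12*h^4 + 16*h^3 + 56*h^2 + 20*h + 16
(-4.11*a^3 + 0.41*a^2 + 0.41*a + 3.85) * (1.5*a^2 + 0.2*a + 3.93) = -6.165*a^5 - 0.207*a^4 - 15.4553*a^3 + 7.4683*a^2 + 2.3813*a + 15.1305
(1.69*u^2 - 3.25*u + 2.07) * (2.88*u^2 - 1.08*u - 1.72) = 4.8672*u^4 - 11.1852*u^3 + 6.5648*u^2 + 3.3544*u - 3.5604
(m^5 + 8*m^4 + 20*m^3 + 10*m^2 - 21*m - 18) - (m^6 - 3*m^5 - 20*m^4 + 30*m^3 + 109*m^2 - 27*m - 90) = -m^6 + 4*m^5 + 28*m^4 - 10*m^3 - 99*m^2 + 6*m + 72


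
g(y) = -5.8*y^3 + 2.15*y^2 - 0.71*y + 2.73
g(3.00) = -136.65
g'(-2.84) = -153.26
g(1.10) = -3.17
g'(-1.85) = -68.22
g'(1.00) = -13.81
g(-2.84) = 154.94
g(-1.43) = 25.10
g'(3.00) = -144.41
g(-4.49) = 574.27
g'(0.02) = -0.63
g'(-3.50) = -228.91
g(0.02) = 2.72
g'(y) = -17.4*y^2 + 4.3*y - 0.71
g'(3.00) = -144.41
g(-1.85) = 48.13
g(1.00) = -1.63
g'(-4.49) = -370.80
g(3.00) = -136.65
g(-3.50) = 280.23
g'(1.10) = -17.03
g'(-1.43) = -42.44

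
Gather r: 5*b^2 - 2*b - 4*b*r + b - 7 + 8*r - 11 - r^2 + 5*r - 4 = 5*b^2 - b - r^2 + r*(13 - 4*b) - 22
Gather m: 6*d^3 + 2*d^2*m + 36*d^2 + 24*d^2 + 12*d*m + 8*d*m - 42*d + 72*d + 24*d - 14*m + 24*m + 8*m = 6*d^3 + 60*d^2 + 54*d + m*(2*d^2 + 20*d + 18)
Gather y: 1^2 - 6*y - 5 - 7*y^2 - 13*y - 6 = -7*y^2 - 19*y - 10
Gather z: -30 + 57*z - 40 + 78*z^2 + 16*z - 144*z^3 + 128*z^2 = -144*z^3 + 206*z^2 + 73*z - 70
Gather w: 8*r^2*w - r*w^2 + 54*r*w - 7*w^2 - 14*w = w^2*(-r - 7) + w*(8*r^2 + 54*r - 14)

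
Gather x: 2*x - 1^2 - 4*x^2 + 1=-4*x^2 + 2*x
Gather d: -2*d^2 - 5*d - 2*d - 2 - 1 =-2*d^2 - 7*d - 3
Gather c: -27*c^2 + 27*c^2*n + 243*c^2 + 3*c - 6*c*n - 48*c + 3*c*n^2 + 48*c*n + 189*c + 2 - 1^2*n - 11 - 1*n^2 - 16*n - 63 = c^2*(27*n + 216) + c*(3*n^2 + 42*n + 144) - n^2 - 17*n - 72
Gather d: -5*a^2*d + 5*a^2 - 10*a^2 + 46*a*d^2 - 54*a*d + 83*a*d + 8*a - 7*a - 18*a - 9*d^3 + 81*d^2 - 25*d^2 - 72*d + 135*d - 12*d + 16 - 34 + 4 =-5*a^2 - 17*a - 9*d^3 + d^2*(46*a + 56) + d*(-5*a^2 + 29*a + 51) - 14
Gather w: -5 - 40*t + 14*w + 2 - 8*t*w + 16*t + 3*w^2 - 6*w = -24*t + 3*w^2 + w*(8 - 8*t) - 3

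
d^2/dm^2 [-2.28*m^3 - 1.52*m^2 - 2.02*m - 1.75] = -13.68*m - 3.04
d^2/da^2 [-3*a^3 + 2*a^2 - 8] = 4 - 18*a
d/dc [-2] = 0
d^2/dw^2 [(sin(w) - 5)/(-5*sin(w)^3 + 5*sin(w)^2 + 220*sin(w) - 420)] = (4*sin(w)^7 - 48*sin(w)^6 + 226*sin(w)^5 - 650*sin(w)^4 + 3454*sin(w)^3 - 7946*sin(w)^2 - 13128*sin(w) + 12808)/(5*(sin(w)^3 - sin(w)^2 - 44*sin(w) + 84)^3)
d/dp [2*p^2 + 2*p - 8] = 4*p + 2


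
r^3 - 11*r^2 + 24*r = r*(r - 8)*(r - 3)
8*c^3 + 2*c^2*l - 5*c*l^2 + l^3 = (-4*c + l)*(-2*c + l)*(c + l)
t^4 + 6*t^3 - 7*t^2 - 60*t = t*(t - 3)*(t + 4)*(t + 5)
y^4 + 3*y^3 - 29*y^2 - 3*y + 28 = (y - 4)*(y - 1)*(y + 1)*(y + 7)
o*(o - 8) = o^2 - 8*o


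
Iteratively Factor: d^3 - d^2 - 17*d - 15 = (d - 5)*(d^2 + 4*d + 3) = (d - 5)*(d + 1)*(d + 3)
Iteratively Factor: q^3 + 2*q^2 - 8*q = (q + 4)*(q^2 - 2*q) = (q - 2)*(q + 4)*(q)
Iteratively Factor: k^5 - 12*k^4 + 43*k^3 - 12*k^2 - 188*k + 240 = (k - 3)*(k^4 - 9*k^3 + 16*k^2 + 36*k - 80) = (k - 5)*(k - 3)*(k^3 - 4*k^2 - 4*k + 16) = (k - 5)*(k - 4)*(k - 3)*(k^2 - 4) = (k - 5)*(k - 4)*(k - 3)*(k + 2)*(k - 2)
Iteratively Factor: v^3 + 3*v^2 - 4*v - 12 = (v + 3)*(v^2 - 4) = (v - 2)*(v + 3)*(v + 2)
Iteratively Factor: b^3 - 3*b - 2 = (b - 2)*(b^2 + 2*b + 1) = (b - 2)*(b + 1)*(b + 1)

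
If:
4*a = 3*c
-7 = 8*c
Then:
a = -21/32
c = -7/8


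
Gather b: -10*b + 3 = 3 - 10*b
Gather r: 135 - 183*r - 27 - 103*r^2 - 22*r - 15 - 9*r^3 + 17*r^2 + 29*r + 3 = -9*r^3 - 86*r^2 - 176*r + 96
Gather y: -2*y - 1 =-2*y - 1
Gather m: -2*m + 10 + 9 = 19 - 2*m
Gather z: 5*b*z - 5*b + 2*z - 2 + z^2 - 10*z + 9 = -5*b + z^2 + z*(5*b - 8) + 7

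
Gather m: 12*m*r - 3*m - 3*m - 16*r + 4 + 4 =m*(12*r - 6) - 16*r + 8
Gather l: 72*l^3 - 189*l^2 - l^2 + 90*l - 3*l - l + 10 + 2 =72*l^3 - 190*l^2 + 86*l + 12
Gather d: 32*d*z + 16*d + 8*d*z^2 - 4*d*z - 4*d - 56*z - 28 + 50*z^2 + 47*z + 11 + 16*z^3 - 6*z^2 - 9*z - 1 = d*(8*z^2 + 28*z + 12) + 16*z^3 + 44*z^2 - 18*z - 18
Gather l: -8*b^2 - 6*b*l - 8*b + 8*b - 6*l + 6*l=-8*b^2 - 6*b*l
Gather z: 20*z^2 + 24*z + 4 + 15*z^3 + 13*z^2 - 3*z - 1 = 15*z^3 + 33*z^2 + 21*z + 3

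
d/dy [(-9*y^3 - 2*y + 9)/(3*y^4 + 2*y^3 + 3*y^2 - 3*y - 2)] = (27*y^6 - 9*y^4 - 46*y^3 + 6*y^2 - 54*y + 31)/(9*y^8 + 12*y^7 + 22*y^6 - 6*y^5 - 15*y^4 - 26*y^3 - 3*y^2 + 12*y + 4)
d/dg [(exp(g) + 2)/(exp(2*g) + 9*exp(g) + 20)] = (-(exp(g) + 2)*(2*exp(g) + 9) + exp(2*g) + 9*exp(g) + 20)*exp(g)/(exp(2*g) + 9*exp(g) + 20)^2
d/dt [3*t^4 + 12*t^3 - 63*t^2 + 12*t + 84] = 12*t^3 + 36*t^2 - 126*t + 12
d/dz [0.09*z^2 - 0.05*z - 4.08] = 0.18*z - 0.05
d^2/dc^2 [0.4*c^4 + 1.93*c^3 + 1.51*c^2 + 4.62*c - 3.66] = 4.8*c^2 + 11.58*c + 3.02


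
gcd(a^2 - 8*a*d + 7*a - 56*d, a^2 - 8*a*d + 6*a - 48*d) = a - 8*d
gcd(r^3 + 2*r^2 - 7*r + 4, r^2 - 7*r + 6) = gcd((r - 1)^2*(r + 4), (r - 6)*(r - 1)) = r - 1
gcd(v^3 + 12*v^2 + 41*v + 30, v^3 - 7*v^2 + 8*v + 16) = v + 1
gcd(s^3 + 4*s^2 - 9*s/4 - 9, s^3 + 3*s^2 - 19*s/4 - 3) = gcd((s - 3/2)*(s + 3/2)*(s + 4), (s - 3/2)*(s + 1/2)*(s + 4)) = s^2 + 5*s/2 - 6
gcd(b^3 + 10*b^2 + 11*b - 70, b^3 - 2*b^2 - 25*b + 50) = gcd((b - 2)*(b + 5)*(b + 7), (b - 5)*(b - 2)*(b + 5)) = b^2 + 3*b - 10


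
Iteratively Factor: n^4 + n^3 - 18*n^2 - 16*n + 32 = (n - 4)*(n^3 + 5*n^2 + 2*n - 8) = (n - 4)*(n + 2)*(n^2 + 3*n - 4) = (n - 4)*(n + 2)*(n + 4)*(n - 1)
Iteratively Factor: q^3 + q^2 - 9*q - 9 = (q + 3)*(q^2 - 2*q - 3) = (q - 3)*(q + 3)*(q + 1)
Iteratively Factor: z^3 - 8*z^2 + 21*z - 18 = (z - 2)*(z^2 - 6*z + 9) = (z - 3)*(z - 2)*(z - 3)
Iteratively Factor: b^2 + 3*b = (b + 3)*(b)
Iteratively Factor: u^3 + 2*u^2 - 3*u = (u)*(u^2 + 2*u - 3) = u*(u - 1)*(u + 3)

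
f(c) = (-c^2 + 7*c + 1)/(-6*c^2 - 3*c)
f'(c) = (7 - 2*c)/(-6*c^2 - 3*c) + (12*c + 3)*(-c^2 + 7*c + 1)/(-6*c^2 - 3*c)^2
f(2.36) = -0.30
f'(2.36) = 0.17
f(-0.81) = 3.54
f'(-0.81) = 10.05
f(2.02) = -0.36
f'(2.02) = 0.23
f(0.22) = -2.62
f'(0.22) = 8.66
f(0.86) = -0.89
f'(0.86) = 0.95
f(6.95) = -0.00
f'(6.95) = 0.02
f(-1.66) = 1.16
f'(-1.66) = 0.80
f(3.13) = -0.19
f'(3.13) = 0.10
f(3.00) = -0.21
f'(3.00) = 0.11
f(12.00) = 0.07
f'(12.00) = 0.01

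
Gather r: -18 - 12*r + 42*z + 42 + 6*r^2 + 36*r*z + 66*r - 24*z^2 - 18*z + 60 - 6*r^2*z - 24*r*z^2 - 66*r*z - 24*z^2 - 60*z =r^2*(6 - 6*z) + r*(-24*z^2 - 30*z + 54) - 48*z^2 - 36*z + 84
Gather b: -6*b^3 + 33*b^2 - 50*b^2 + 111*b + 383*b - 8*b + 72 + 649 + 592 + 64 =-6*b^3 - 17*b^2 + 486*b + 1377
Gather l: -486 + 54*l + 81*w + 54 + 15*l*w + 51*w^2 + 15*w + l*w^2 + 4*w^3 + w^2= l*(w^2 + 15*w + 54) + 4*w^3 + 52*w^2 + 96*w - 432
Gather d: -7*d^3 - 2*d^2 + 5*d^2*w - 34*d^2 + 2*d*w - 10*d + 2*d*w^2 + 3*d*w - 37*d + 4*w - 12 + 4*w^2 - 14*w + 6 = -7*d^3 + d^2*(5*w - 36) + d*(2*w^2 + 5*w - 47) + 4*w^2 - 10*w - 6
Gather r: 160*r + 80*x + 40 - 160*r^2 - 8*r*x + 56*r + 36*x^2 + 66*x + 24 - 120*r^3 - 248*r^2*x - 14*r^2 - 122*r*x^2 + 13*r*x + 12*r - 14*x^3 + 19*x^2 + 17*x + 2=-120*r^3 + r^2*(-248*x - 174) + r*(-122*x^2 + 5*x + 228) - 14*x^3 + 55*x^2 + 163*x + 66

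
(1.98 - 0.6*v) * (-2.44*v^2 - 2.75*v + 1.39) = 1.464*v^3 - 3.1812*v^2 - 6.279*v + 2.7522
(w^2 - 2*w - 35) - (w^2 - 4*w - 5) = 2*w - 30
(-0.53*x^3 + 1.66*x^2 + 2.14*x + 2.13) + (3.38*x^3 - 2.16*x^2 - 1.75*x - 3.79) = 2.85*x^3 - 0.5*x^2 + 0.39*x - 1.66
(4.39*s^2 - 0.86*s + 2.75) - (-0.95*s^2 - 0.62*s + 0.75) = 5.34*s^2 - 0.24*s + 2.0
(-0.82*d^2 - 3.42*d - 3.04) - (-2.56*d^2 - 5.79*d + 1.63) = 1.74*d^2 + 2.37*d - 4.67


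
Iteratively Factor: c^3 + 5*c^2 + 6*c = (c + 2)*(c^2 + 3*c) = (c + 2)*(c + 3)*(c)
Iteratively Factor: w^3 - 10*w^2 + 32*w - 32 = (w - 4)*(w^2 - 6*w + 8) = (w - 4)^2*(w - 2)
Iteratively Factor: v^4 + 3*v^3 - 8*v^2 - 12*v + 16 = (v + 2)*(v^3 + v^2 - 10*v + 8) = (v - 1)*(v + 2)*(v^2 + 2*v - 8) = (v - 1)*(v + 2)*(v + 4)*(v - 2)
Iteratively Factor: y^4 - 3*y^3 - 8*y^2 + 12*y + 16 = (y - 2)*(y^3 - y^2 - 10*y - 8) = (y - 4)*(y - 2)*(y^2 + 3*y + 2) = (y - 4)*(y - 2)*(y + 2)*(y + 1)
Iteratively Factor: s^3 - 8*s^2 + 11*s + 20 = (s - 4)*(s^2 - 4*s - 5) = (s - 5)*(s - 4)*(s + 1)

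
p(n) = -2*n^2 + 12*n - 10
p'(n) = 12 - 4*n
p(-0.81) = -21.03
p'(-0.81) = 15.24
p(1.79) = 5.07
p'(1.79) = 4.84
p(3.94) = 6.23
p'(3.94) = -3.76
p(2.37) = 7.21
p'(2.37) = 2.52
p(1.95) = 5.80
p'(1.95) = 4.20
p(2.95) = 8.00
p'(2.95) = 0.20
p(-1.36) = -30.02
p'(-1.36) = 17.44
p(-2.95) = -62.80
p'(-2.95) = 23.80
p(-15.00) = -640.00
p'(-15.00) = 72.00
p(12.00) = -154.00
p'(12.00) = -36.00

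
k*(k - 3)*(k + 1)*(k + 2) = k^4 - 7*k^2 - 6*k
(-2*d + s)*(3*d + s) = -6*d^2 + d*s + s^2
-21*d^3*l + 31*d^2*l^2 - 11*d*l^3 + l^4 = l*(-7*d + l)*(-3*d + l)*(-d + l)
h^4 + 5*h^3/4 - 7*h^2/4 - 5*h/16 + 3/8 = (h - 3/4)*(h - 1/2)*(h + 1/2)*(h + 2)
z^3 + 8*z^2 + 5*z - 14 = (z - 1)*(z + 2)*(z + 7)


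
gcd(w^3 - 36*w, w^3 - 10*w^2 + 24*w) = w^2 - 6*w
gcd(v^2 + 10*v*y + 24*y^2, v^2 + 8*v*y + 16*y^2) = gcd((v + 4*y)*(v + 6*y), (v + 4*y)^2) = v + 4*y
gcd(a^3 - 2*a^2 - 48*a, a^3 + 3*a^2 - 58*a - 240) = a^2 - 2*a - 48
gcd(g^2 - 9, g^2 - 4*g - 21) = g + 3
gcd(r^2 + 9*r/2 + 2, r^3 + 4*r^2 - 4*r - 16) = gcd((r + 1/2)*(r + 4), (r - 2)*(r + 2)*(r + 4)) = r + 4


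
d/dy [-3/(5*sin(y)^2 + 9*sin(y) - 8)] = 3*(10*sin(y) + 9)*cos(y)/(5*sin(y)^2 + 9*sin(y) - 8)^2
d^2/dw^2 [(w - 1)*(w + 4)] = 2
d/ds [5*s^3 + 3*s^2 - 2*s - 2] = 15*s^2 + 6*s - 2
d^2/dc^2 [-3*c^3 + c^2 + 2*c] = 2 - 18*c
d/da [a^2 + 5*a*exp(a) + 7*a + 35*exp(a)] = 5*a*exp(a) + 2*a + 40*exp(a) + 7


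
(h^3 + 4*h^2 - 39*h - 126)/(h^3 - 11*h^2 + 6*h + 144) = (h + 7)/(h - 8)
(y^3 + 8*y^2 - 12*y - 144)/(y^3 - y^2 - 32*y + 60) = (y^2 + 2*y - 24)/(y^2 - 7*y + 10)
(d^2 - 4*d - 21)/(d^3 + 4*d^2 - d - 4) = (d^2 - 4*d - 21)/(d^3 + 4*d^2 - d - 4)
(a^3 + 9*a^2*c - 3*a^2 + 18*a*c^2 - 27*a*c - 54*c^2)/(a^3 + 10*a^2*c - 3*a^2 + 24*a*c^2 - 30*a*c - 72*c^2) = (a + 3*c)/(a + 4*c)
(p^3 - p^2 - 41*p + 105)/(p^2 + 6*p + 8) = (p^3 - p^2 - 41*p + 105)/(p^2 + 6*p + 8)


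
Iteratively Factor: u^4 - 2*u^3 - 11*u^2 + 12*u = (u - 4)*(u^3 + 2*u^2 - 3*u) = u*(u - 4)*(u^2 + 2*u - 3) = u*(u - 4)*(u - 1)*(u + 3)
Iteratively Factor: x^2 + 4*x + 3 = (x + 1)*(x + 3)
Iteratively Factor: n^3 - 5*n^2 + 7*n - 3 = (n - 3)*(n^2 - 2*n + 1) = (n - 3)*(n - 1)*(n - 1)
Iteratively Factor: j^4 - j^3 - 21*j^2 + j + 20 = (j + 1)*(j^3 - 2*j^2 - 19*j + 20) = (j - 1)*(j + 1)*(j^2 - j - 20) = (j - 1)*(j + 1)*(j + 4)*(j - 5)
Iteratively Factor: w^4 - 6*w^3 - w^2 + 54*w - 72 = (w - 3)*(w^3 - 3*w^2 - 10*w + 24) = (w - 3)*(w - 2)*(w^2 - w - 12) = (w - 4)*(w - 3)*(w - 2)*(w + 3)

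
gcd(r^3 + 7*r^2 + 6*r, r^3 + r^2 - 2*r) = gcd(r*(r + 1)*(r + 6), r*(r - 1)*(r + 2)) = r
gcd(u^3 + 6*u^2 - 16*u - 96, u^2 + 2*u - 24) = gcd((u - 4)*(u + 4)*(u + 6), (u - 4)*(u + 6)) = u^2 + 2*u - 24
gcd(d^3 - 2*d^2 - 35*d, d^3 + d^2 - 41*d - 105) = d^2 - 2*d - 35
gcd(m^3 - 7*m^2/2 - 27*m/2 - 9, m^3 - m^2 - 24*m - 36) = m - 6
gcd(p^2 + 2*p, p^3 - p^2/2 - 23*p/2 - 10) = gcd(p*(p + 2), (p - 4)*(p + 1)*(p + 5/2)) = 1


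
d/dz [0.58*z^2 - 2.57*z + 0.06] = 1.16*z - 2.57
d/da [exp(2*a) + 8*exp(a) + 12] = 2*(exp(a) + 4)*exp(a)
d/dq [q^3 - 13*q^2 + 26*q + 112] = 3*q^2 - 26*q + 26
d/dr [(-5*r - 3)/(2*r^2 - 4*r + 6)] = (5*r^2 + 6*r - 21)/(2*(r^4 - 4*r^3 + 10*r^2 - 12*r + 9))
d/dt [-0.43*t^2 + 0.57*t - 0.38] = 0.57 - 0.86*t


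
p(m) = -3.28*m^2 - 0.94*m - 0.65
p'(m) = -6.56*m - 0.94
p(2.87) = -30.36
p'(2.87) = -19.77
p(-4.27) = -56.44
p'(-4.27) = 27.07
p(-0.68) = -1.53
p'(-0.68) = 3.52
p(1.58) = -10.32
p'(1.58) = -11.30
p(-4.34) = -58.35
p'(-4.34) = 27.53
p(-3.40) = -35.37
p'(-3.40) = 21.36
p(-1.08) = -3.46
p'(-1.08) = 6.14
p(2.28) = -19.84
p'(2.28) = -15.90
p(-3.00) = -27.35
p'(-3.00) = 18.74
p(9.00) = -274.79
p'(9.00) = -59.98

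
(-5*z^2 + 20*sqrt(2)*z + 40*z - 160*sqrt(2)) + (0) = -5*z^2 + 20*sqrt(2)*z + 40*z - 160*sqrt(2)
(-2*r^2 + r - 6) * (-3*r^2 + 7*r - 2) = 6*r^4 - 17*r^3 + 29*r^2 - 44*r + 12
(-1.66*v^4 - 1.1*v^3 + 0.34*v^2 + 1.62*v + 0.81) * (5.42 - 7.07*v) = 11.7362*v^5 - 1.2202*v^4 - 8.3658*v^3 - 9.6106*v^2 + 3.0537*v + 4.3902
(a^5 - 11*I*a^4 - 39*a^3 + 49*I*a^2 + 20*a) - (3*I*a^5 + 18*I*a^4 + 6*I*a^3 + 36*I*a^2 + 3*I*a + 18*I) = a^5 - 3*I*a^5 - 29*I*a^4 - 39*a^3 - 6*I*a^3 + 13*I*a^2 + 20*a - 3*I*a - 18*I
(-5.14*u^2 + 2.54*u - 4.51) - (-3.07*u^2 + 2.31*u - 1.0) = -2.07*u^2 + 0.23*u - 3.51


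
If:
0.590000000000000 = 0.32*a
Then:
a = 1.84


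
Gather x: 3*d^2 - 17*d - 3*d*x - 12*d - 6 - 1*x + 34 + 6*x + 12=3*d^2 - 29*d + x*(5 - 3*d) + 40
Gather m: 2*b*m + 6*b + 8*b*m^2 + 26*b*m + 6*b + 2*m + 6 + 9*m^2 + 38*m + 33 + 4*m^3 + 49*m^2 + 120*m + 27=12*b + 4*m^3 + m^2*(8*b + 58) + m*(28*b + 160) + 66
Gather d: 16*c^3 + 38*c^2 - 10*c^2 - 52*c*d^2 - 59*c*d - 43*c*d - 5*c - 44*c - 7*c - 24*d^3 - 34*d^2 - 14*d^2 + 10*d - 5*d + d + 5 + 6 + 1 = 16*c^3 + 28*c^2 - 56*c - 24*d^3 + d^2*(-52*c - 48) + d*(6 - 102*c) + 12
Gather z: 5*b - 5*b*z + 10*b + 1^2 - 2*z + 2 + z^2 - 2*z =15*b + z^2 + z*(-5*b - 4) + 3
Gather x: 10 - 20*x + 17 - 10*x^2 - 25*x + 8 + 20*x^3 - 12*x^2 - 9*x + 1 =20*x^3 - 22*x^2 - 54*x + 36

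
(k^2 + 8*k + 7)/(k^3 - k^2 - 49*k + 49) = (k + 1)/(k^2 - 8*k + 7)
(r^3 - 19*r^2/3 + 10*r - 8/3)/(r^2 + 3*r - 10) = (3*r^2 - 13*r + 4)/(3*(r + 5))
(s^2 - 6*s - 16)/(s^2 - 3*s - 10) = (s - 8)/(s - 5)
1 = 1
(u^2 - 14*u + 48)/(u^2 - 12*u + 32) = (u - 6)/(u - 4)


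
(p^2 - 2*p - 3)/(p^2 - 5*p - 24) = (-p^2 + 2*p + 3)/(-p^2 + 5*p + 24)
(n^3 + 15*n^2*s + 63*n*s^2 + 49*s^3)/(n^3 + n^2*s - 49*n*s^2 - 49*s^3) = (-n - 7*s)/(-n + 7*s)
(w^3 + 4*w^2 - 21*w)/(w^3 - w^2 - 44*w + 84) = w*(w - 3)/(w^2 - 8*w + 12)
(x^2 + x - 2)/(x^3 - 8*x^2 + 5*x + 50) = (x - 1)/(x^2 - 10*x + 25)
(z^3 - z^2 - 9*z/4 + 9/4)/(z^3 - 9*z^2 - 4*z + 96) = (z^3 - z^2 - 9*z/4 + 9/4)/(z^3 - 9*z^2 - 4*z + 96)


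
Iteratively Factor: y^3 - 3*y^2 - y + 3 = (y + 1)*(y^2 - 4*y + 3) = (y - 1)*(y + 1)*(y - 3)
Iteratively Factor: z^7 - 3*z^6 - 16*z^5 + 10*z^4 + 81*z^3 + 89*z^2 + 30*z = (z + 1)*(z^6 - 4*z^5 - 12*z^4 + 22*z^3 + 59*z^2 + 30*z) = (z + 1)^2*(z^5 - 5*z^4 - 7*z^3 + 29*z^2 + 30*z) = (z - 3)*(z + 1)^2*(z^4 - 2*z^3 - 13*z^2 - 10*z) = (z - 3)*(z + 1)^2*(z + 2)*(z^3 - 4*z^2 - 5*z) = (z - 3)*(z + 1)^3*(z + 2)*(z^2 - 5*z) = (z - 5)*(z - 3)*(z + 1)^3*(z + 2)*(z)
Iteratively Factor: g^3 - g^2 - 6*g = (g + 2)*(g^2 - 3*g) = (g - 3)*(g + 2)*(g)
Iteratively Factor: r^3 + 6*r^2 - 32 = (r - 2)*(r^2 + 8*r + 16) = (r - 2)*(r + 4)*(r + 4)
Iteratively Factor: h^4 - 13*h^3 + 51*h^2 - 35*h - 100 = (h + 1)*(h^3 - 14*h^2 + 65*h - 100) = (h - 4)*(h + 1)*(h^2 - 10*h + 25) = (h - 5)*(h - 4)*(h + 1)*(h - 5)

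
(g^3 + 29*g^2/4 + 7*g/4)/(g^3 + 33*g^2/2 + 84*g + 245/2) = g*(4*g + 1)/(2*(2*g^2 + 19*g + 35))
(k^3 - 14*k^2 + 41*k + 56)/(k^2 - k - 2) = (k^2 - 15*k + 56)/(k - 2)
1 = 1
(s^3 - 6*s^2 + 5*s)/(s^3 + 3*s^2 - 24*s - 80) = s*(s - 1)/(s^2 + 8*s + 16)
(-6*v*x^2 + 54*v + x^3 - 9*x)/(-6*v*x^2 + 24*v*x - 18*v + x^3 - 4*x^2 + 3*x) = (x + 3)/(x - 1)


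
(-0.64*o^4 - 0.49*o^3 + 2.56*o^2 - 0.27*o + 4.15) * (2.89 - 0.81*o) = 0.5184*o^5 - 1.4527*o^4 - 3.4897*o^3 + 7.6171*o^2 - 4.1418*o + 11.9935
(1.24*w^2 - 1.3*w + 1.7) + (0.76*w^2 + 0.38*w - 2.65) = 2.0*w^2 - 0.92*w - 0.95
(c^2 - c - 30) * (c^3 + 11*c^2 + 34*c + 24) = c^5 + 10*c^4 - 7*c^3 - 340*c^2 - 1044*c - 720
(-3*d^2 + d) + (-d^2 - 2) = -4*d^2 + d - 2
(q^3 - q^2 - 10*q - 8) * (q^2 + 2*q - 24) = q^5 + q^4 - 36*q^3 - 4*q^2 + 224*q + 192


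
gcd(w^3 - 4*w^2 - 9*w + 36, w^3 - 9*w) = w^2 - 9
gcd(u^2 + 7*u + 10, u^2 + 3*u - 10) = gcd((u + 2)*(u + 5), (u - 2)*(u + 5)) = u + 5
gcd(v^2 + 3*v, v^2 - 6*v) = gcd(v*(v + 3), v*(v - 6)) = v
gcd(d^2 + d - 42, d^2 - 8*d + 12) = d - 6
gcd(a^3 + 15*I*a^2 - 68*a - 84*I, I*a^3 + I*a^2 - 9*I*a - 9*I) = 1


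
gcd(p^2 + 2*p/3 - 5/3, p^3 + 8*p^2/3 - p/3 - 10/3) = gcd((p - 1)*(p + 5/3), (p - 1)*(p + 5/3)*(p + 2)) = p^2 + 2*p/3 - 5/3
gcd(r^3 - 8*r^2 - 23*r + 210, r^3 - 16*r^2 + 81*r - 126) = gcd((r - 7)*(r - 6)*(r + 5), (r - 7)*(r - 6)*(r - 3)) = r^2 - 13*r + 42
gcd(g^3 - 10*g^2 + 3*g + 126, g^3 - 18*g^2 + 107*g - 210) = g^2 - 13*g + 42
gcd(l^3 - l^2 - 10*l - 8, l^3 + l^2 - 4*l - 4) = l^2 + 3*l + 2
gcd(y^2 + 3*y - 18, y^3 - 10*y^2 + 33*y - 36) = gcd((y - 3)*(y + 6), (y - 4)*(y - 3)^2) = y - 3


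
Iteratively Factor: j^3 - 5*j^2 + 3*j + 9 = (j - 3)*(j^2 - 2*j - 3) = (j - 3)^2*(j + 1)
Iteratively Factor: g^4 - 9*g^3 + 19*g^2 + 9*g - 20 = (g - 5)*(g^3 - 4*g^2 - g + 4) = (g - 5)*(g - 4)*(g^2 - 1) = (g - 5)*(g - 4)*(g + 1)*(g - 1)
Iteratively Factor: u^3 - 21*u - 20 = (u + 4)*(u^2 - 4*u - 5) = (u + 1)*(u + 4)*(u - 5)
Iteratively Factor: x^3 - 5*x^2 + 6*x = (x - 3)*(x^2 - 2*x) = x*(x - 3)*(x - 2)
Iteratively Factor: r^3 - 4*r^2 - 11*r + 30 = (r + 3)*(r^2 - 7*r + 10) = (r - 5)*(r + 3)*(r - 2)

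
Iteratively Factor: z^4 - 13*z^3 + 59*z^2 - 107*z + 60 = (z - 4)*(z^3 - 9*z^2 + 23*z - 15) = (z - 5)*(z - 4)*(z^2 - 4*z + 3) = (z - 5)*(z - 4)*(z - 3)*(z - 1)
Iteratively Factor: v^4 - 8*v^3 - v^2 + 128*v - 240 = (v + 4)*(v^3 - 12*v^2 + 47*v - 60) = (v - 3)*(v + 4)*(v^2 - 9*v + 20) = (v - 4)*(v - 3)*(v + 4)*(v - 5)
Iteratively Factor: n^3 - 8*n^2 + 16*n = (n - 4)*(n^2 - 4*n) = n*(n - 4)*(n - 4)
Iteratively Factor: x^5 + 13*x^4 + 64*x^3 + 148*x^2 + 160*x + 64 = (x + 4)*(x^4 + 9*x^3 + 28*x^2 + 36*x + 16) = (x + 4)^2*(x^3 + 5*x^2 + 8*x + 4) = (x + 2)*(x + 4)^2*(x^2 + 3*x + 2) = (x + 1)*(x + 2)*(x + 4)^2*(x + 2)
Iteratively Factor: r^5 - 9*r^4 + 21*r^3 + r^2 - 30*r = (r - 2)*(r^4 - 7*r^3 + 7*r^2 + 15*r) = (r - 5)*(r - 2)*(r^3 - 2*r^2 - 3*r) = (r - 5)*(r - 2)*(r + 1)*(r^2 - 3*r) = (r - 5)*(r - 3)*(r - 2)*(r + 1)*(r)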